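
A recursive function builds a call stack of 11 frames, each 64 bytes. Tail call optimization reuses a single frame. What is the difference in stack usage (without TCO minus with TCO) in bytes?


Without TCO: 11 * 64 = 704 bytes
With TCO: reuse 1 frame = 64 bytes
Savings = 704 - 64 = 640

640


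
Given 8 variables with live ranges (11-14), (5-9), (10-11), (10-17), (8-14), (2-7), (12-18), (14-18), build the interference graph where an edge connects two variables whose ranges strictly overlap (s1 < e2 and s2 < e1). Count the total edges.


Check all pairs for overlapping intervals.
Two intervals (s1,e1) and (s2,e2) overlap if s1 < e2 and s2 < e1.
v0 (11-14) vs v1..v7: overlaps v3, v4, v6 -> 3
v1 (5-9) vs v2..v7: overlaps v4, v5 -> 2
v2 (10-11) vs v3..v7: overlaps v3, v4 -> 2
v3 (10-17) vs v4..v7: overlaps v4, v6, v7 -> 3
v4 (8-14) vs v5..v7: overlaps v6 -> 1
v5 (2-7) vs v6..v7: overlaps none -> 0
v6 (12-18) vs v7: overlaps v7 -> 1
Total overlapping pairs = 3 + 2 + 2 + 3 + 1 + 0 + 1 = 12

12


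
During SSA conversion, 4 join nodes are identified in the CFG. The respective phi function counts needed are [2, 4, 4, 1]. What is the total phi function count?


Total phi functions = sum of phi functions at each join node
= 2 + 4 + 4 + 1 = 11

11


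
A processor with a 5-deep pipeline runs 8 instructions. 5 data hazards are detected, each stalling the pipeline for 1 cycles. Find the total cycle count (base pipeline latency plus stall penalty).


Base cycles = 5 + 8 - 1 = 12
Total stalls = 5 * 1 = 5
Total = 12 + 5 = 17

17


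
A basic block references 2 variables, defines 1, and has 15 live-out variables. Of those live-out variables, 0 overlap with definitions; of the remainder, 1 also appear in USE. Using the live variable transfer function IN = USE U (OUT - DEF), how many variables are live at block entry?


OUT - DEF: 15 - 0 = 15
|IN| = |USE| + |OUT - DEF| - |USE ∩ (OUT - DEF)| = 2 + 15 - 1 = 16

16


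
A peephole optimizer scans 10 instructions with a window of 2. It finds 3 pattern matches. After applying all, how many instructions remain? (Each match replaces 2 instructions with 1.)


Each match removes 1 instructions.
Total removed = 3 * 1 = 3
Remaining = 10 - 3 = 7

7


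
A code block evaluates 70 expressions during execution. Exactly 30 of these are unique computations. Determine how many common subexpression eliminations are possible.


CSE count = total expressions - unique expressions
= 70 - 30 = 40

40


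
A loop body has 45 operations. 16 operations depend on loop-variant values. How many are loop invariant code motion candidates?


Invariant candidates = total - loop-dependent
= 45 - 16 = 29

29


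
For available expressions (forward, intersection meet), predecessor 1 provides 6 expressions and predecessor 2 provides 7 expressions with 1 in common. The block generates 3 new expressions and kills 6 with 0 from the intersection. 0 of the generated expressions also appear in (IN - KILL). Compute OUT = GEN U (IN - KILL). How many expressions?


IN = intersection of predecessors = 1
IN - KILL = 1 - 0 = 1
|OUT| = |GEN| + |IN - KILL| - |GEN ∩ (IN - KILL)| = 3 + 1 - 0 = 4

4


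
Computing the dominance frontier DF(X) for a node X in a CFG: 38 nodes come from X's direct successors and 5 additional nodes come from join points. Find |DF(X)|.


DF(X) = direct successor contributions + join point contributions
= 38 + 5 = 43

43


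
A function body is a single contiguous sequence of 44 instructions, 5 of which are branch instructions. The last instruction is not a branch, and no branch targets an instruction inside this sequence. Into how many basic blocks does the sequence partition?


With no in-sequence branch targets, the leaders are the first instruction plus the instruction after each branch.
Number of basic blocks = branches + 1
= 5 + 1 = 6

6


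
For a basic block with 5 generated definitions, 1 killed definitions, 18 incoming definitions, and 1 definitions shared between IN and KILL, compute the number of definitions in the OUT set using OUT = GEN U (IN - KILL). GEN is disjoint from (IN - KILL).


IN - KILL: 18 - 1 = 17 surviving definitions
OUT = GEN + surviving = 5 + 17 = 22

22


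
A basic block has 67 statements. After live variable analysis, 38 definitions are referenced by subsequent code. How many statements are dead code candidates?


Dead code = total statements - live definitions
= 67 - 38 = 29

29


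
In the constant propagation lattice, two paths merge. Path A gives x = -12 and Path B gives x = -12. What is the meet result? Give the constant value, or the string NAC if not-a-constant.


Meet operation: if both paths give the same constant, result is that constant; if they differ, result is NAC (not-a-constant).
Path A: -12, Path B: -12 -> equal
Result: constant -> -12

-12


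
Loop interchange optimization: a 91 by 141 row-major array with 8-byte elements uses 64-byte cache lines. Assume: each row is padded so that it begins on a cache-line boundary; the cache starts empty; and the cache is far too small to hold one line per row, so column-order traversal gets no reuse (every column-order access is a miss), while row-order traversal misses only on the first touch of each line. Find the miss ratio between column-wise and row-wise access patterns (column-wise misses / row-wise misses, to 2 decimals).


Each row occupies 141 * 8 = 1128 bytes and starts on a line boundary, so it spans ceil(1128 / 64) = 18 cache lines.
Row-major traversal misses (one per line touched): 91 * ceil(141 * 8 / 64) = 1638
Column-major traversal misses (no reuse, every access misses): 91 * 141 = 12831
Ratio = 12831 / 1638 = 7.83

7.83


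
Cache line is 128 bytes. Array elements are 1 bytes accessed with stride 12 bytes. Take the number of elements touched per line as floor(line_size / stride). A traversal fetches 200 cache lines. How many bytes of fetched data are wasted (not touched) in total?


Elements per line = floor(128 / 12) = 10
Bytes used per line = 10 * 1 = 10
Wasted per line = 128 - 10 = 118
Total wasted = 118 * 200 = 23600

23600


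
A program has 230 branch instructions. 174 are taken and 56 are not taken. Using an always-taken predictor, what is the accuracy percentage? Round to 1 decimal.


Predictor: always-taken
Correct predictions = 174
Accuracy = 174 / 230 * 100 = 75.7%

75.7


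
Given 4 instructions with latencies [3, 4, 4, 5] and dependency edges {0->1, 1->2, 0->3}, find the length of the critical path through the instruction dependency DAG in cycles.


Compute longest path through dependency graph: dist(Ik) = max over predecessors of dist + latency(Ik).
dist(I0) = latency 3 = 3
dist(I1) = dist(I0) + 4 = 3 + 4 = 7
dist(I2) = dist(I1) + 4 = 7 + 4 = 11
dist(I3) = dist(I0) + 5 = 3 + 5 = 8
Critical path = max dist = 11

11


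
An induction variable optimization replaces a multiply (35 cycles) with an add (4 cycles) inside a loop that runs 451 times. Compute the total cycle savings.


Per-iteration saving = 35 - 4 = 31
Total saved = 451 * 31 = 13981

13981


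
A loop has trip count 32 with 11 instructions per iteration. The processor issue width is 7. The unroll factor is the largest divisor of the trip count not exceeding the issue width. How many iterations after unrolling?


Largest divisor of 32 <= 7 is 4
New iterations = 32 / 4 = 8

8


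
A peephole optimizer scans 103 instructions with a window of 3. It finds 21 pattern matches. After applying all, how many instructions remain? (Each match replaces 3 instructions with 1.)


Each match removes 2 instructions.
Total removed = 21 * 2 = 42
Remaining = 103 - 42 = 61

61


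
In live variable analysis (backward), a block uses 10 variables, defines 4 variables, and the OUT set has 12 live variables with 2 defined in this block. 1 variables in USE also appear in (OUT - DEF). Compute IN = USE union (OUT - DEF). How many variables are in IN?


OUT - DEF: 12 - 2 = 10
|IN| = |USE| + |OUT - DEF| - |USE ∩ (OUT - DEF)| = 10 + 10 - 1 = 19

19


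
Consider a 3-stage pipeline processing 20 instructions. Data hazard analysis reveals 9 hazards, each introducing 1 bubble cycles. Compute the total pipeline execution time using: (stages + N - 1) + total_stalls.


Base cycles = 3 + 20 - 1 = 22
Total stalls = 9 * 1 = 9
Total = 22 + 9 = 31

31


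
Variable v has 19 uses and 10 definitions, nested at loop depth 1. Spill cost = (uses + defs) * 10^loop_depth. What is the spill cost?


uses + defs = 19 + 10 = 29
10^1 = 10
Spill cost = 29 * 10 = 290

290


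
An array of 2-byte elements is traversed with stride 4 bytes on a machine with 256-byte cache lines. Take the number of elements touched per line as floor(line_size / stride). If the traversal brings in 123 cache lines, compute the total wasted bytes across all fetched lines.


Elements per line = floor(256 / 4) = 64
Bytes used per line = 64 * 2 = 128
Wasted per line = 256 - 128 = 128
Total wasted = 128 * 123 = 15744

15744


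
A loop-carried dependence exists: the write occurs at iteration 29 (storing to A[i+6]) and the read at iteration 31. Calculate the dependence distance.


Distance = read iteration - write iteration
= 31 - 29 = 2

2


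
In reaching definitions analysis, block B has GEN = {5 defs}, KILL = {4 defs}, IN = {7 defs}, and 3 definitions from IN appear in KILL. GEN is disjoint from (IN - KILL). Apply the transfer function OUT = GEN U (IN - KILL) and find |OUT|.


IN - KILL: 7 - 3 = 4 surviving definitions
OUT = GEN + surviving = 5 + 4 = 9

9


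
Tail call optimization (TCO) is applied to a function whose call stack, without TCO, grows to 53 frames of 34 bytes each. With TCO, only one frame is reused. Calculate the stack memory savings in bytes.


Without TCO: 53 * 34 = 1802 bytes
With TCO: reuse 1 frame = 34 bytes
Savings = 1802 - 34 = 1768

1768


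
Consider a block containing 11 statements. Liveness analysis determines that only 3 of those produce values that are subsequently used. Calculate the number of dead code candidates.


Dead code = total statements - live definitions
= 11 - 3 = 8

8


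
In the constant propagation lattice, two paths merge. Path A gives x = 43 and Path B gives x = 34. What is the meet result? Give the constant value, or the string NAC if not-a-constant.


Meet operation: if both paths give the same constant, result is that constant; if they differ, result is NAC (not-a-constant).
Path A: 43, Path B: 34 -> differ
Result: not-a-constant -> NAC

NAC


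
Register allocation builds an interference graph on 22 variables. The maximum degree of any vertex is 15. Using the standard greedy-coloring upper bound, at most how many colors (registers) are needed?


Greedy coloring never needs more than (max_degree + 1) colors: when coloring a vertex, at most max_degree neighbors are already colored.
Upper bound = 15 + 1 = 16

16


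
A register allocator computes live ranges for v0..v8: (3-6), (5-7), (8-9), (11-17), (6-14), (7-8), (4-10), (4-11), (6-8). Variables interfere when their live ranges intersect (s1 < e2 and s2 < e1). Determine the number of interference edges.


Check all pairs for overlapping intervals.
Two intervals (s1,e1) and (s2,e2) overlap if s1 < e2 and s2 < e1.
v0 (3-6) vs v1..v8: overlaps v1, v6, v7 -> 3
v1 (5-7) vs v2..v8: overlaps v4, v6, v7, v8 -> 4
v2 (8-9) vs v3..v8: overlaps v4, v6, v7 -> 3
v3 (11-17) vs v4..v8: overlaps v4 -> 1
v4 (6-14) vs v5..v8: overlaps v5, v6, v7, v8 -> 4
v5 (7-8) vs v6..v8: overlaps v6, v7, v8 -> 3
v6 (4-10) vs v7..v8: overlaps v7, v8 -> 2
v7 (4-11) vs v8: overlaps v8 -> 1
Total overlapping pairs = 3 + 4 + 3 + 1 + 4 + 3 + 2 + 1 = 21

21


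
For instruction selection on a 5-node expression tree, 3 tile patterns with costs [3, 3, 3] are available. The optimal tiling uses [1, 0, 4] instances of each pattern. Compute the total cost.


Total cost = sum(count_i * cost_i)
= 1*3 + 0*3 + 4*3
= 15

15


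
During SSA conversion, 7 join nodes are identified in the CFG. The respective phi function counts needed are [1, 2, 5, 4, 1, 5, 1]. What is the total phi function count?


Total phi functions = sum of phi functions at each join node
= 1 + 2 + 5 + 4 + 1 + 5 + 1 = 19

19


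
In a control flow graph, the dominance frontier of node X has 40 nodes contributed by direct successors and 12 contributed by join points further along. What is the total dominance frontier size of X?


DF(X) = direct successor contributions + join point contributions
= 40 + 12 = 52

52


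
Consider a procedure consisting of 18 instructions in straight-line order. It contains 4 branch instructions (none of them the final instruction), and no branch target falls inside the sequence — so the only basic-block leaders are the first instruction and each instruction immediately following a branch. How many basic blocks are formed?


With no in-sequence branch targets, the leaders are the first instruction plus the instruction after each branch.
Number of basic blocks = branches + 1
= 4 + 1 = 5

5


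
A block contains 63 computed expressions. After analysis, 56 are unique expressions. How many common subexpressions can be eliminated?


CSE count = total expressions - unique expressions
= 63 - 56 = 7

7


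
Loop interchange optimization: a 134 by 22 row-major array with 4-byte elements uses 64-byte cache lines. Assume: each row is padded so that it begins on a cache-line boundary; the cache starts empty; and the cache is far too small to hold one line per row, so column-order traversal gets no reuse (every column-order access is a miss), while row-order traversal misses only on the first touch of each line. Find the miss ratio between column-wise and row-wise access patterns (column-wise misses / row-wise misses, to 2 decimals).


Each row occupies 22 * 4 = 88 bytes and starts on a line boundary, so it spans ceil(88 / 64) = 2 cache lines.
Row-major traversal misses (one per line touched): 134 * ceil(22 * 4 / 64) = 268
Column-major traversal misses (no reuse, every access misses): 134 * 22 = 2948
Ratio = 2948 / 268 = 11.0

11.0


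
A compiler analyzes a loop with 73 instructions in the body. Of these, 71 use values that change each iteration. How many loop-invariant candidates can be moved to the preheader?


Invariant candidates = total - loop-dependent
= 73 - 71 = 2

2


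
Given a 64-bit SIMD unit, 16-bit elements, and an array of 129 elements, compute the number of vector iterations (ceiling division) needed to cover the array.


Width = 64 / 16 = 4 elements per vector op
Iterations = ceil(129 / 4) = 33

33


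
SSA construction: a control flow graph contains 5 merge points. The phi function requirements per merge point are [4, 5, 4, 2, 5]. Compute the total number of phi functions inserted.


Total phi functions = sum of phi functions at each join node
= 4 + 5 + 4 + 2 + 5 = 20

20


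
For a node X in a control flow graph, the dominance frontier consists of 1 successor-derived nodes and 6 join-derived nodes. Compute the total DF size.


DF(X) = direct successor contributions + join point contributions
= 1 + 6 = 7

7


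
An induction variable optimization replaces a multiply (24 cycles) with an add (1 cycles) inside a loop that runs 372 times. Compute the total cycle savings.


Per-iteration saving = 24 - 1 = 23
Total saved = 372 * 23 = 8556

8556


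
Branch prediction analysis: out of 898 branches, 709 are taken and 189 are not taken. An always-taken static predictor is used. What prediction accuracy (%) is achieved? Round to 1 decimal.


Predictor: always-taken
Correct predictions = 709
Accuracy = 709 / 898 * 100 = 79.0%

79.0


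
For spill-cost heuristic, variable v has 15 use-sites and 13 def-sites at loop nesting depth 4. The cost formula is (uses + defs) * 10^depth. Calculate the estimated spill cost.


uses + defs = 15 + 13 = 28
10^4 = 10000
Spill cost = 28 * 10000 = 280000

280000


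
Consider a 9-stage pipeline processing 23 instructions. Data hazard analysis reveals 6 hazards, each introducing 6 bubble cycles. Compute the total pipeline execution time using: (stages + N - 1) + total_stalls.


Base cycles = 9 + 23 - 1 = 31
Total stalls = 6 * 6 = 36
Total = 31 + 36 = 67

67


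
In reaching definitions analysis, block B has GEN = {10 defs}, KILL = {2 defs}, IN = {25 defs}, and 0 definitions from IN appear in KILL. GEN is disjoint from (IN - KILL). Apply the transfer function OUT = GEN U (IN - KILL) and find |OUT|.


IN - KILL: 25 - 0 = 25 surviving definitions
OUT = GEN + surviving = 10 + 25 = 35

35


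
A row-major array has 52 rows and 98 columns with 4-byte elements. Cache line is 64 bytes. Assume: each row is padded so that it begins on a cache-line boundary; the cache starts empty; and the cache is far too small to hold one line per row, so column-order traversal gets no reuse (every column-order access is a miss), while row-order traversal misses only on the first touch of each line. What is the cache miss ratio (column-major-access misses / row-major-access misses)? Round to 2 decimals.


Each row occupies 98 * 4 = 392 bytes and starts on a line boundary, so it spans ceil(392 / 64) = 7 cache lines.
Row-major traversal misses (one per line touched): 52 * ceil(98 * 4 / 64) = 364
Column-major traversal misses (no reuse, every access misses): 52 * 98 = 5096
Ratio = 5096 / 364 = 14.0

14.0


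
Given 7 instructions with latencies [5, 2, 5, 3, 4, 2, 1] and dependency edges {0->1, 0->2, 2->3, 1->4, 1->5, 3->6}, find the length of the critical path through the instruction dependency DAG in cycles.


Compute longest path through dependency graph: dist(Ik) = max over predecessors of dist + latency(Ik).
dist(I0) = latency 5 = 5
dist(I1) = dist(I0) + 2 = 5 + 2 = 7
dist(I2) = dist(I0) + 5 = 5 + 5 = 10
dist(I3) = dist(I2) + 3 = 10 + 3 = 13
dist(I4) = dist(I1) + 4 = 7 + 4 = 11
dist(I5) = dist(I1) + 2 = 7 + 2 = 9
dist(I6) = dist(I3) + 1 = 13 + 1 = 14
Critical path = max dist = 14

14


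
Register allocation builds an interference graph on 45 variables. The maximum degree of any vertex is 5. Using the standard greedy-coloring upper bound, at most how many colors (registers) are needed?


Greedy coloring never needs more than (max_degree + 1) colors: when coloring a vertex, at most max_degree neighbors are already colored.
Upper bound = 5 + 1 = 6

6


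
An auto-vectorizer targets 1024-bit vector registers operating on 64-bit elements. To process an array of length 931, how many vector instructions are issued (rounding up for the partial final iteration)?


Width = 1024 / 64 = 16 elements per vector op
Iterations = ceil(931 / 16) = 59

59


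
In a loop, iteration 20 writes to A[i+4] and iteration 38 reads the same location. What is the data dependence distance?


Distance = read iteration - write iteration
= 38 - 20 = 18

18


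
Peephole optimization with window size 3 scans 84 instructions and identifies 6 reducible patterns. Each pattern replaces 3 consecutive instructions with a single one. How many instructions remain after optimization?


Each match removes 2 instructions.
Total removed = 6 * 2 = 12
Remaining = 84 - 12 = 72

72


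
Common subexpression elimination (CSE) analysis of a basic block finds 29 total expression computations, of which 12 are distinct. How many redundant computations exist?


CSE count = total expressions - unique expressions
= 29 - 12 = 17

17


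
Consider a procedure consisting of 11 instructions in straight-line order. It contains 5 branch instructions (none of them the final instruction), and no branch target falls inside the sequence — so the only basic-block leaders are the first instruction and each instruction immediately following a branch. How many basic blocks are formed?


With no in-sequence branch targets, the leaders are the first instruction plus the instruction after each branch.
Number of basic blocks = branches + 1
= 5 + 1 = 6

6


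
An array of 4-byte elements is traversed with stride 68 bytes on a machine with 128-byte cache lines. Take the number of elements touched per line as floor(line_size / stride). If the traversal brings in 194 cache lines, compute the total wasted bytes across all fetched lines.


Elements per line = floor(128 / 68) = 1
Bytes used per line = 1 * 4 = 4
Wasted per line = 128 - 4 = 124
Total wasted = 124 * 194 = 24056

24056


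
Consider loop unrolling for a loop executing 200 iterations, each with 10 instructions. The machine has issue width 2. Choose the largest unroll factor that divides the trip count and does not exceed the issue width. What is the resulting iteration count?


Largest divisor of 200 <= 2 is 2
New iterations = 200 / 2 = 100

100


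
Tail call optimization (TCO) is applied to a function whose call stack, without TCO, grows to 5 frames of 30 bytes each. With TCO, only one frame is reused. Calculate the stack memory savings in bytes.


Without TCO: 5 * 30 = 150 bytes
With TCO: reuse 1 frame = 30 bytes
Savings = 150 - 30 = 120

120


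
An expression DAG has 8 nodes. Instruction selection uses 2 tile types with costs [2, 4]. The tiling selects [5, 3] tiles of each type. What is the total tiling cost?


Total cost = sum(count_i * cost_i)
= 5*2 + 3*4
= 22

22


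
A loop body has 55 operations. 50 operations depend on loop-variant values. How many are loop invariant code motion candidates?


Invariant candidates = total - loop-dependent
= 55 - 50 = 5

5


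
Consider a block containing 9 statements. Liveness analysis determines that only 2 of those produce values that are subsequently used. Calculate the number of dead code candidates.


Dead code = total statements - live definitions
= 9 - 2 = 7

7


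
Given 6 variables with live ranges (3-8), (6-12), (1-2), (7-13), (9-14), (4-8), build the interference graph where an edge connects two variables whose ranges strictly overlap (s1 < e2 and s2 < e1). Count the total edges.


Check all pairs for overlapping intervals.
Two intervals (s1,e1) and (s2,e2) overlap if s1 < e2 and s2 < e1.
v0 (3-8) vs v1..v5: overlaps v1, v3, v5 -> 3
v1 (6-12) vs v2..v5: overlaps v3, v4, v5 -> 3
v2 (1-2) vs v3..v5: overlaps none -> 0
v3 (7-13) vs v4..v5: overlaps v4, v5 -> 2
v4 (9-14) vs v5: overlaps none -> 0
Total overlapping pairs = 3 + 3 + 0 + 2 + 0 = 8

8


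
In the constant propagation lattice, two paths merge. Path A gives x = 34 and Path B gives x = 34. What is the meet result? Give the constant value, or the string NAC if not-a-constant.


Meet operation: if both paths give the same constant, result is that constant; if they differ, result is NAC (not-a-constant).
Path A: 34, Path B: 34 -> equal
Result: constant -> 34

34


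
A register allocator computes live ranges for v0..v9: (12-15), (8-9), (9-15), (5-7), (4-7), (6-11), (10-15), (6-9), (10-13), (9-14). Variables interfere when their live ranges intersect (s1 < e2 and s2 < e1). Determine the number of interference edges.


Check all pairs for overlapping intervals.
Two intervals (s1,e1) and (s2,e2) overlap if s1 < e2 and s2 < e1.
v0 (12-15) vs v1..v9: overlaps v2, v6, v8, v9 -> 4
v1 (8-9) vs v2..v9: overlaps v5, v7 -> 2
v2 (9-15) vs v3..v9: overlaps v5, v6, v8, v9 -> 4
v3 (5-7) vs v4..v9: overlaps v4, v5, v7 -> 3
v4 (4-7) vs v5..v9: overlaps v5, v7 -> 2
v5 (6-11) vs v6..v9: overlaps v6, v7, v8, v9 -> 4
v6 (10-15) vs v7..v9: overlaps v8, v9 -> 2
v7 (6-9) vs v8..v9: overlaps none -> 0
v8 (10-13) vs v9: overlaps v9 -> 1
Total overlapping pairs = 4 + 2 + 4 + 3 + 2 + 4 + 2 + 0 + 1 = 22

22


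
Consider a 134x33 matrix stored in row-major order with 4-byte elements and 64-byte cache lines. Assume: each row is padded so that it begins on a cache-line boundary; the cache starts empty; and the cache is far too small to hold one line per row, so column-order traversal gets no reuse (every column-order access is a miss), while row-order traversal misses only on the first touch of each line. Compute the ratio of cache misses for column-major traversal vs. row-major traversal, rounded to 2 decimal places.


Each row occupies 33 * 4 = 132 bytes and starts on a line boundary, so it spans ceil(132 / 64) = 3 cache lines.
Row-major traversal misses (one per line touched): 134 * ceil(33 * 4 / 64) = 402
Column-major traversal misses (no reuse, every access misses): 134 * 33 = 4422
Ratio = 4422 / 402 = 11.0

11.0


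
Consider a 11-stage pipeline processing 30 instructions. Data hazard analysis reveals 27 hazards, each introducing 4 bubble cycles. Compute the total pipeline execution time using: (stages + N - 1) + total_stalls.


Base cycles = 11 + 30 - 1 = 40
Total stalls = 27 * 4 = 108
Total = 40 + 108 = 148

148


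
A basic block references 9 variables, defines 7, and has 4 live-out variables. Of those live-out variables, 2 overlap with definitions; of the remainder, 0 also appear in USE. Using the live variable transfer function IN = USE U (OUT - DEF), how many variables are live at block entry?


OUT - DEF: 4 - 2 = 2
|IN| = |USE| + |OUT - DEF| - |USE ∩ (OUT - DEF)| = 9 + 2 - 0 = 11

11


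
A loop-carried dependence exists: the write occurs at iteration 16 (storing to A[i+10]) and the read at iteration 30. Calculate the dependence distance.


Distance = read iteration - write iteration
= 30 - 16 = 14

14


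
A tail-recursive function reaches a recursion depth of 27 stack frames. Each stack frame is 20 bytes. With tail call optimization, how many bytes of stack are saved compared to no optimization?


Without TCO: 27 * 20 = 540 bytes
With TCO: reuse 1 frame = 20 bytes
Savings = 540 - 20 = 520

520


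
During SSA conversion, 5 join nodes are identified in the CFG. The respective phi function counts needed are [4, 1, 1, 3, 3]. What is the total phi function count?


Total phi functions = sum of phi functions at each join node
= 4 + 1 + 1 + 3 + 3 = 12

12


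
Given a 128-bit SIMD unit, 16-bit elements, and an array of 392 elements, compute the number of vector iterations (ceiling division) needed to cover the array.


Width = 128 / 16 = 8 elements per vector op
Iterations = ceil(392 / 8) = 49

49


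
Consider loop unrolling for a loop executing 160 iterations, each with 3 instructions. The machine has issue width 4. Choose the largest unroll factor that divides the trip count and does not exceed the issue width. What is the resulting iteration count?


Largest divisor of 160 <= 4 is 4
New iterations = 160 / 4 = 40

40


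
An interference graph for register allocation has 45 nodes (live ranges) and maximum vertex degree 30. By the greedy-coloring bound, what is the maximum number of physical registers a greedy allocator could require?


Greedy coloring never needs more than (max_degree + 1) colors: when coloring a vertex, at most max_degree neighbors are already colored.
Upper bound = 30 + 1 = 31

31


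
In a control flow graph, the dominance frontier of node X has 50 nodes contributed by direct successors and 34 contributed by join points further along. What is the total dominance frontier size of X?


DF(X) = direct successor contributions + join point contributions
= 50 + 34 = 84

84


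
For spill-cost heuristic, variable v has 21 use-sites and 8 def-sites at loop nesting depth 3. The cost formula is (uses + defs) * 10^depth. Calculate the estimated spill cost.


uses + defs = 21 + 8 = 29
10^3 = 1000
Spill cost = 29 * 1000 = 29000

29000


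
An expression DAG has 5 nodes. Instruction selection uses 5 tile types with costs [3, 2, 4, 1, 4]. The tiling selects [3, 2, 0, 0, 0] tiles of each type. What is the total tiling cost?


Total cost = sum(count_i * cost_i)
= 3*3 + 2*2 + 0*4 + 0*1 + 0*4
= 13

13


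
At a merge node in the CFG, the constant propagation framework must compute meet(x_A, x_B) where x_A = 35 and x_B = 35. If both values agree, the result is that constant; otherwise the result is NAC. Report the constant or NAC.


Meet operation: if both paths give the same constant, result is that constant; if they differ, result is NAC (not-a-constant).
Path A: 35, Path B: 35 -> equal
Result: constant -> 35

35


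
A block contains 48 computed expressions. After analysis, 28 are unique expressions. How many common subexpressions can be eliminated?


CSE count = total expressions - unique expressions
= 48 - 28 = 20

20


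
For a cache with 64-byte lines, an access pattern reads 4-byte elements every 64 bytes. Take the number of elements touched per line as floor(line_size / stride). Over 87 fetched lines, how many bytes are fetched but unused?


Elements per line = floor(64 / 64) = 1
Bytes used per line = 1 * 4 = 4
Wasted per line = 64 - 4 = 60
Total wasted = 60 * 87 = 5220

5220


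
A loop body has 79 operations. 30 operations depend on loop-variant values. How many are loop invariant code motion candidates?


Invariant candidates = total - loop-dependent
= 79 - 30 = 49

49


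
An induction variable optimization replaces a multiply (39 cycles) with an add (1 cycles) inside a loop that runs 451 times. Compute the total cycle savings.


Per-iteration saving = 39 - 1 = 38
Total saved = 451 * 38 = 17138

17138


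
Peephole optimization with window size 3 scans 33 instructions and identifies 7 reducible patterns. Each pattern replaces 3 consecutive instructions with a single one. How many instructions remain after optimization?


Each match removes 2 instructions.
Total removed = 7 * 2 = 14
Remaining = 33 - 14 = 19

19


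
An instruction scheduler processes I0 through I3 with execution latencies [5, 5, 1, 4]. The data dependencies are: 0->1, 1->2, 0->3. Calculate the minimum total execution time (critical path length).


Compute longest path through dependency graph: dist(Ik) = max over predecessors of dist + latency(Ik).
dist(I0) = latency 5 = 5
dist(I1) = dist(I0) + 5 = 5 + 5 = 10
dist(I2) = dist(I1) + 1 = 10 + 1 = 11
dist(I3) = dist(I0) + 4 = 5 + 4 = 9
Critical path = max dist = 11

11


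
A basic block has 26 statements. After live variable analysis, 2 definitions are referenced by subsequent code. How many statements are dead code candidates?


Dead code = total statements - live definitions
= 26 - 2 = 24

24


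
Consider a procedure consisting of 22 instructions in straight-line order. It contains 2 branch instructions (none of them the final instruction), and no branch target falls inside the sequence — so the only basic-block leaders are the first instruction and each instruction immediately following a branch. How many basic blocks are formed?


With no in-sequence branch targets, the leaders are the first instruction plus the instruction after each branch.
Number of basic blocks = branches + 1
= 2 + 1 = 3

3


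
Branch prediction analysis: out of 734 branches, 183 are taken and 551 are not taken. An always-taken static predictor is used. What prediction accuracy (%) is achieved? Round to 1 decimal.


Predictor: always-taken
Correct predictions = 183
Accuracy = 183 / 734 * 100 = 24.9%

24.9


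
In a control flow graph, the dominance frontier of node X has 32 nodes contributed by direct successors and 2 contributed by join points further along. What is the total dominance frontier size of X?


DF(X) = direct successor contributions + join point contributions
= 32 + 2 = 34

34


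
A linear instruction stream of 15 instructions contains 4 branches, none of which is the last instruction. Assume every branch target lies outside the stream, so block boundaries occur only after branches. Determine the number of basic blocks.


With no in-sequence branch targets, the leaders are the first instruction plus the instruction after each branch.
Number of basic blocks = branches + 1
= 4 + 1 = 5

5


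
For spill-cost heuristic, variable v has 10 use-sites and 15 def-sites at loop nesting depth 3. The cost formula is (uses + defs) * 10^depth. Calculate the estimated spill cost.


uses + defs = 10 + 15 = 25
10^3 = 1000
Spill cost = 25 * 1000 = 25000

25000


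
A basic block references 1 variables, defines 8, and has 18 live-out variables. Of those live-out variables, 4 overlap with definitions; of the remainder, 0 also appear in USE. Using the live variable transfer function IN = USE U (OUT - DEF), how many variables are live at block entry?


OUT - DEF: 18 - 4 = 14
|IN| = |USE| + |OUT - DEF| - |USE ∩ (OUT - DEF)| = 1 + 14 - 0 = 15

15


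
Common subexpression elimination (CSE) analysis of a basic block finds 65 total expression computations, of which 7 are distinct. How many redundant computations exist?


CSE count = total expressions - unique expressions
= 65 - 7 = 58

58


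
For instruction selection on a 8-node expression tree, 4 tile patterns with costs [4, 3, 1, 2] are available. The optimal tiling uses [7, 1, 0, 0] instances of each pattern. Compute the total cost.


Total cost = sum(count_i * cost_i)
= 7*4 + 1*3 + 0*1 + 0*2
= 31

31


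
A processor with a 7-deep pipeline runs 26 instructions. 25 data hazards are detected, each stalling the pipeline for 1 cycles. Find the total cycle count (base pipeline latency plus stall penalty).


Base cycles = 7 + 26 - 1 = 32
Total stalls = 25 * 1 = 25
Total = 32 + 25 = 57

57


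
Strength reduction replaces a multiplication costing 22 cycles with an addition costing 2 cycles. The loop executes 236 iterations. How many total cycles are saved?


Per-iteration saving = 22 - 2 = 20
Total saved = 236 * 20 = 4720

4720


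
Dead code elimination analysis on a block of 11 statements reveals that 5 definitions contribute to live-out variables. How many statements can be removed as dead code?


Dead code = total statements - live definitions
= 11 - 5 = 6

6


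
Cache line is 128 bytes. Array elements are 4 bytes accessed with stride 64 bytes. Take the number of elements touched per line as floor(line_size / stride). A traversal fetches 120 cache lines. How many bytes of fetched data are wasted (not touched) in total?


Elements per line = floor(128 / 64) = 2
Bytes used per line = 2 * 4 = 8
Wasted per line = 128 - 8 = 120
Total wasted = 120 * 120 = 14400

14400


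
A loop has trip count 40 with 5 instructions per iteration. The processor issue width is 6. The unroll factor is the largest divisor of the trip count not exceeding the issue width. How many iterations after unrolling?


Largest divisor of 40 <= 6 is 5
New iterations = 40 / 5 = 8

8


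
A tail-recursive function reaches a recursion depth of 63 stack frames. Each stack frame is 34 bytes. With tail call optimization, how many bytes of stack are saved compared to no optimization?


Without TCO: 63 * 34 = 2142 bytes
With TCO: reuse 1 frame = 34 bytes
Savings = 2142 - 34 = 2108

2108


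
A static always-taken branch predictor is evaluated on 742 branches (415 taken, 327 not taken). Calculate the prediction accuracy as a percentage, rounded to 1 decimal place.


Predictor: always-taken
Correct predictions = 415
Accuracy = 415 / 742 * 100 = 55.9%

55.9


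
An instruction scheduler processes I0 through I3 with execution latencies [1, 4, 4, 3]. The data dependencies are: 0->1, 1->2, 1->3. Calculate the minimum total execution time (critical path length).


Compute longest path through dependency graph: dist(Ik) = max over predecessors of dist + latency(Ik).
dist(I0) = latency 1 = 1
dist(I1) = dist(I0) + 4 = 1 + 4 = 5
dist(I2) = dist(I1) + 4 = 5 + 4 = 9
dist(I3) = dist(I1) + 3 = 5 + 3 = 8
Critical path = max dist = 9

9


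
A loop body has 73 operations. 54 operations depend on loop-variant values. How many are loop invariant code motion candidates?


Invariant candidates = total - loop-dependent
= 73 - 54 = 19

19


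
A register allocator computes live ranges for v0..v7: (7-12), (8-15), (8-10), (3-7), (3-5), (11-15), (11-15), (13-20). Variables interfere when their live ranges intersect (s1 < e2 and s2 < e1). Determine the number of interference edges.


Check all pairs for overlapping intervals.
Two intervals (s1,e1) and (s2,e2) overlap if s1 < e2 and s2 < e1.
v0 (7-12) vs v1..v7: overlaps v1, v2, v5, v6 -> 4
v1 (8-15) vs v2..v7: overlaps v2, v5, v6, v7 -> 4
v2 (8-10) vs v3..v7: overlaps none -> 0
v3 (3-7) vs v4..v7: overlaps v4 -> 1
v4 (3-5) vs v5..v7: overlaps none -> 0
v5 (11-15) vs v6..v7: overlaps v6, v7 -> 2
v6 (11-15) vs v7: overlaps v7 -> 1
Total overlapping pairs = 4 + 4 + 0 + 1 + 0 + 2 + 1 = 12

12


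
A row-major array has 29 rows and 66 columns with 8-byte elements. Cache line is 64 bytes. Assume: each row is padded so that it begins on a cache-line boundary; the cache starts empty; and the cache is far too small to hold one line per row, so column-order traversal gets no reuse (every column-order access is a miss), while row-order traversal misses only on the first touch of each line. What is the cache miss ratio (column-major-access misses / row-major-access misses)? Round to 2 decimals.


Each row occupies 66 * 8 = 528 bytes and starts on a line boundary, so it spans ceil(528 / 64) = 9 cache lines.
Row-major traversal misses (one per line touched): 29 * ceil(66 * 8 / 64) = 261
Column-major traversal misses (no reuse, every access misses): 29 * 66 = 1914
Ratio = 1914 / 261 = 7.33

7.33


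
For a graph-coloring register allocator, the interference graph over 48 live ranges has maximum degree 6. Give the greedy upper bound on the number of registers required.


Greedy coloring never needs more than (max_degree + 1) colors: when coloring a vertex, at most max_degree neighbors are already colored.
Upper bound = 6 + 1 = 7

7


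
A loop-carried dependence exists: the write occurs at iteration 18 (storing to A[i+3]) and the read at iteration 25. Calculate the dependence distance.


Distance = read iteration - write iteration
= 25 - 18 = 7

7


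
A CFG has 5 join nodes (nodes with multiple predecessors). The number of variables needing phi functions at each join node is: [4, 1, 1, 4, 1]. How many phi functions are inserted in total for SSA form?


Total phi functions = sum of phi functions at each join node
= 4 + 1 + 1 + 4 + 1 = 11

11


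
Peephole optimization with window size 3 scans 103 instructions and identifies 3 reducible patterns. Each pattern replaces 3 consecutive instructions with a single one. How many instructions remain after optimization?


Each match removes 2 instructions.
Total removed = 3 * 2 = 6
Remaining = 103 - 6 = 97

97


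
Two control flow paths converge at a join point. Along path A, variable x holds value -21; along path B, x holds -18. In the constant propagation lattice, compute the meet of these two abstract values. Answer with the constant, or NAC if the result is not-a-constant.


Meet operation: if both paths give the same constant, result is that constant; if they differ, result is NAC (not-a-constant).
Path A: -21, Path B: -18 -> differ
Result: not-a-constant -> NAC

NAC


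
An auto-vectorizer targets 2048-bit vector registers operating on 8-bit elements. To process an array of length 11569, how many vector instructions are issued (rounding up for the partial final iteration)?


Width = 2048 / 8 = 256 elements per vector op
Iterations = ceil(11569 / 256) = 46

46


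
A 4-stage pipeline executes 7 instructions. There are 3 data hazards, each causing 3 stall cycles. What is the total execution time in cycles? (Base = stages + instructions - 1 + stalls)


Base cycles = 4 + 7 - 1 = 10
Total stalls = 3 * 3 = 9
Total = 10 + 9 = 19

19


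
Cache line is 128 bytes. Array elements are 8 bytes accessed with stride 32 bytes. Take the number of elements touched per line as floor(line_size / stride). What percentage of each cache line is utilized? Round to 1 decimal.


Elements per cache line = floor(128 / 32) = 4
Bytes used = 4 * 8 = 32
Utilization = 32 / 128 * 100 = 25.0%

25.0


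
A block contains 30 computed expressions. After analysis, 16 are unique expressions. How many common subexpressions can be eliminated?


CSE count = total expressions - unique expressions
= 30 - 16 = 14

14
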